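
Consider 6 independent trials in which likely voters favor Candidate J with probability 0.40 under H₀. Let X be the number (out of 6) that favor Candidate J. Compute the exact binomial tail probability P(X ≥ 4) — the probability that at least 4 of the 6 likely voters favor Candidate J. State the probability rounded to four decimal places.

X ~ Binomial(n=6, p=0.40).
P(X ≥ 4) = C(6,4)·0.40^4·0.60^2 + C(6,5)·0.40^5·0.60^1 + C(6,6)·0.40^6·0.60^0.
= 0.138240 + 0.036864 + 0.004096 = 0.1792.

P = 0.1792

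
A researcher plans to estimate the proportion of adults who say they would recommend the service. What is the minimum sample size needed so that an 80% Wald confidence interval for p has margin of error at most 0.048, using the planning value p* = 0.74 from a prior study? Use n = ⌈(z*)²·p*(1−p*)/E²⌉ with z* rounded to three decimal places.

The 80% critical value is z* = 1.282.
p*(1−p*) = 0.1924.
(z*)²·p*(1−p*)/E² = 1.643524·0.1924/0.002304 = 137.246.
⌈137.246⌉ = 138.

n = 138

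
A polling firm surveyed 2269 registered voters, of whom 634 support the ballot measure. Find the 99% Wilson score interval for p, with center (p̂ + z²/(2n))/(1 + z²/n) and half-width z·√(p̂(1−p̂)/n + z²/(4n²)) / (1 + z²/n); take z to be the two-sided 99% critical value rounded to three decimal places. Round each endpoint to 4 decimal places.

p̂ = 634/2269 = 0.27942; z = 2.576, so z² = 6.635776.
Denominator 1 + z²/n = 1 + 6.635776/2269 = 1.002925.
Center = (0.27942 + 0.001462)/1.002925 = 0.28006.
Radicand: p̂(1−p̂)/n + z²/(4n²) = 0.000088737 + 0.000000322 = 0.000089059.
Half-width = 2.576·√0.000089059/1.002925 = 0.02424.
CI: 0.28006 ± 0.02424 = (0.2558, 0.3043).

(0.2558, 0.3043)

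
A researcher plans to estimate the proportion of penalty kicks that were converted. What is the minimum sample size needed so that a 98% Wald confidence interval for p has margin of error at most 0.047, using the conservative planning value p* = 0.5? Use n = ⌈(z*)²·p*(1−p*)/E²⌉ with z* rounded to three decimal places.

The 98% critical value is z* = 2.326.
p*(1−p*) = 0.50·0.50 = 0.2500.
(z*)²·p*(1−p*)/E² = 5.410276·0.2500/0.002209 = 612.299.
⌈612.299⌉ = 613.

n = 613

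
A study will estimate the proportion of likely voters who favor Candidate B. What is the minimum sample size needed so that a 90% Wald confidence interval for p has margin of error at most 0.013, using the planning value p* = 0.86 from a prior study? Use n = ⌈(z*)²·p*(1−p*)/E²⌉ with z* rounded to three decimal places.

n = 1928

The 90% critical value is z* = 1.645.
p*(1−p*) = 0.86·0.14 = 0.1204.
(z*)²·p*(1−p*)/E² = 2.706025·0.1204/0.000169 = 1927.843.
Rounding up, n = 1928.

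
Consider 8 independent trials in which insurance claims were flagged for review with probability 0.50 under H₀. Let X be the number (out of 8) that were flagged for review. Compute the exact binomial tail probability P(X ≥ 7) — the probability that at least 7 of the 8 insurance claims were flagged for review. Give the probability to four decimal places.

P = 0.0352

X is binomial with n = 8 and p = 0.50.
P(X ≥ 7) = C(8,7)·0.50^7·0.50^1 + C(8,8)·0.50^8·0.50^0.
= 0.031250 + 0.003906 = 0.0352.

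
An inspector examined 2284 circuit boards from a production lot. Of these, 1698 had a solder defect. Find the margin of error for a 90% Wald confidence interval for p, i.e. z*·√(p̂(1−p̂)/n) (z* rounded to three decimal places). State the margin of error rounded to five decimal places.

Sample proportion p̂ = 1698/2284 = 0.74343.
SE = √(p̂(1−p̂)/n) = √(0.190741/2284) = 0.009138.
For 90% confidence, z* = 1.645.
So ME = 0.01503.

ME = 0.01503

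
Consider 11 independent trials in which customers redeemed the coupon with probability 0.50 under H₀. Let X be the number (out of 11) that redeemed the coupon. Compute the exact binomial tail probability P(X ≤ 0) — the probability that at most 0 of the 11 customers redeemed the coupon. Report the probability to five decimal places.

X is binomial with n = 11 and p = 0.50.
P(X ≤ 0) = C(11,0)·0.50^0·0.50^11.
= 0.000488 = 0.00049.

P = 0.00049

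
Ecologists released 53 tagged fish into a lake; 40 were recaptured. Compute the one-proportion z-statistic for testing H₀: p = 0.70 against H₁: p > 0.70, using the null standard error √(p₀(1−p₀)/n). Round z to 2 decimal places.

z = 0.87

p̂ = 40/53 = 0.75472.
Under H₀, SE = √(p₀(1−p₀)/n) = √(0.70·0.30/53) = √0.003962264 = 0.062947.
z = (0.75472 − 0.70)/0.062947 = 0.05472/0.062947 = 0.87.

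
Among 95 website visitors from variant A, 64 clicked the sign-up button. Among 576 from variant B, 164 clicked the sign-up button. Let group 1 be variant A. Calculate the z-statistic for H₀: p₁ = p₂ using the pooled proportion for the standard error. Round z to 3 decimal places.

p̂₁ = 64/95 = 0.67368, p̂₂ = 164/576 = 0.28472.
Pooled p̂ = (64+164)/(95+576) = 228/671 = 0.33979.
Pooled SE = √[0.2243332·0.01226243] ≈ 0.052449.
z = 0.38896/0.052449 = 7.416.

z = 7.416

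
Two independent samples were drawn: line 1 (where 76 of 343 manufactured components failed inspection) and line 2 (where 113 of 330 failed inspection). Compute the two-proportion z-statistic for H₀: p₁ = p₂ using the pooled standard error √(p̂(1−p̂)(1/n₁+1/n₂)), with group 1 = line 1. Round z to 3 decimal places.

z = -3.487

Sample proportions: p̂₁ = 76/343 = 0.22157 and p̂₂ = 113/330 = 0.34242.
Pooled p̂ = (76+113)/(343+330) = 189/673 = 0.28083.
Pooled SE = √[0.2019654·0.00594575] ≈ 0.034653.
z = (p̂₁ − p̂₂)/SE = (0.22157 − 0.34242)/0.034653 = -0.12085/0.034653 = -3.487.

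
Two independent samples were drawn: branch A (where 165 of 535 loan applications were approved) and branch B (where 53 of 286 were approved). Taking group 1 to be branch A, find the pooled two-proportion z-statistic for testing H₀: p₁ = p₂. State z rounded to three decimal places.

z = 3.805

Sample proportions: p̂₁ = 165/535 = 0.30841 and p̂₂ = 53/286 = 0.18531.
Pooled p̂ = (165+53)/(535+286) = 218/821 = 0.26553.
SE = √[p̂(1−p̂)(1/n₁+1/n₂)] = √[0.26553·0.73447·(1/535+1/286)] ≈ 0.032349.
z = 0.12310/0.032349 = 3.805.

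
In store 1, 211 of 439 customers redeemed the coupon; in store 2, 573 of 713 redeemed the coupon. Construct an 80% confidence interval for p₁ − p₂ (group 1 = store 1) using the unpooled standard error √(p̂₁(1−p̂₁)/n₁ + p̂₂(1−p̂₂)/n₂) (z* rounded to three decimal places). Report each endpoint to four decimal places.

(-0.3590, -0.2870)

p̂₁ = 0.48064, p̂₂ = 0.80365, so the observed difference is -0.32301.
Unpooled SE = √(p̂₁(1−p̂₁)/n₁ + p̂₂(1−p̂₂)/n₂) = √(0.000568622 + 0.000221317) = 0.028106.
For 80% confidence, z* = 1.282. Margin of error = 0.03603.
Interval: -0.32301 ± 0.03603 → (-0.3590, -0.2870).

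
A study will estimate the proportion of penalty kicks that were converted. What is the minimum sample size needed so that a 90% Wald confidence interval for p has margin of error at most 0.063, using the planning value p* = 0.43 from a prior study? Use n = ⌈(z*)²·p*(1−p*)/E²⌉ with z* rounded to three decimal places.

n = 168

The 90% critical value is z* = 1.645.
p*(1−p*) = 0.43·0.57 = 0.2451.
Required n before rounding: 2.706025 × 0.2451 / 0.063² = 167.107.
Rounding up, n = 168.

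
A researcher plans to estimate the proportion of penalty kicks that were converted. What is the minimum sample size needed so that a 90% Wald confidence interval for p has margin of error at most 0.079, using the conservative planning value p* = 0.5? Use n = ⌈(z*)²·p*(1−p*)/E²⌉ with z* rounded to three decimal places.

z* = 1.645 at the 90% level.
p*(1−p*) = 0.2500.
(z*)²·p*(1−p*)/E² = 2.706025·0.2500/0.006241 = 108.397.
Rounding up, n = 109.

n = 109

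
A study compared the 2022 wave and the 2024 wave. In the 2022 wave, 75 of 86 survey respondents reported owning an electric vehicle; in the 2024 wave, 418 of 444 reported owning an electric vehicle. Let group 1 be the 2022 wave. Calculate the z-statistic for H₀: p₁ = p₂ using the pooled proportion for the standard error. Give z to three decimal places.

z = -2.310

p̂₁ = 75/86 = 0.87209, p̂₂ = 418/444 = 0.94144.
Pooled p̂ = (75+418)/(86+444) = 493/530 = 0.93019.
SE = √[p̂(1−p̂)(1/n₁+1/n₂)] = √[0.93019·0.06981·(1/86+1/444)] ≈ 0.030022.
z = -0.06935/0.030022 = -2.310.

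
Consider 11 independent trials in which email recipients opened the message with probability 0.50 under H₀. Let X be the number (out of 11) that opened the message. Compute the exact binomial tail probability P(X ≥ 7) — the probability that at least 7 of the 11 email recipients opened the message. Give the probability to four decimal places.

X is binomial with n = 11 and p = 0.50.
P(X ≥ 7) = Σ_{j=7}^{11} C(11,j)·0.50^j·0.50^{11−j}.
= 0.161133 + 0.080566 + 0.026855 + 0.005371 + 0.000488 = 0.2744.

P = 0.2744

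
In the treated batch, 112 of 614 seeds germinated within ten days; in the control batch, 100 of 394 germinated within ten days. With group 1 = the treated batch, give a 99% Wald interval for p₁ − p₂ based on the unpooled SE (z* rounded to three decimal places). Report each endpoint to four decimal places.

(-0.1407, -0.0021)

p̂₁ = 0.18241, p̂₂ = 0.25381, so the observed difference is -0.07140.
Unpooled SE = √(p̂₁(1−p̂₁)/n₁ + p̂₂(1−p̂₂)/n₂) = √(0.000242894 + 0.000480683) = 0.026899.
For 99% confidence, z* = 2.576. Margin of error = 0.06929.
CI: -0.07140 ± 0.06929 = (-0.1407, -0.0021).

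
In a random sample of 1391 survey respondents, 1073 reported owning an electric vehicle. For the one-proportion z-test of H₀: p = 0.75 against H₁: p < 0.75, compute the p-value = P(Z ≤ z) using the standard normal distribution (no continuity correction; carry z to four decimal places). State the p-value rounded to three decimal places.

p-value = 0.967

With x = 1073 successes in n = 1391, p̂ = 0.77139.
Null standard error: √(0.75·0.25/1391) = √0.000134795 = 0.011610.
z = (p̂ − p₀)/SE = (1073/1391 − 0.75)/0.011610 ≈ 1.8421.
From the standard normal, P(Z ≤ z) = 0.967.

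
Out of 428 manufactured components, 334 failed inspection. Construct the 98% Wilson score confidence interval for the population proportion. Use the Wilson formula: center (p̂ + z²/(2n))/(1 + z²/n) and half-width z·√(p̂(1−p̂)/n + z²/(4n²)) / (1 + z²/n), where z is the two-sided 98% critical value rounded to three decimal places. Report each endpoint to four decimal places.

(0.7305, 0.8233)

p̂ = 334/428 = 0.78037; z = 2.326, so z² = 5.410276.
Denominator 1 + z²/n = 1 + 5.410276/428 = 1.012641.
Adjusted center: (0.78037 + z²/(2n))/1.012641 = 0.77687.
Radicand: p̂(1−p̂)/n + z²/(4n²) = 0.000400445 + 0.000007384 = 0.000407829.
Half-width = z·√(radicand)/denom = 2.326·0.020195/1.012641 = 0.04639.
Interval: 0.77687 ± 0.04639 → (0.7305, 0.8233).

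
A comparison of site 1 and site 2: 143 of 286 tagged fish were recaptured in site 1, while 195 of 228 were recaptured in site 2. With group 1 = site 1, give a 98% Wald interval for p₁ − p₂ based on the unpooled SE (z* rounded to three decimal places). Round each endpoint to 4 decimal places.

p̂₁ = 0.50000, p̂₂ = 0.85526, so the observed difference is -0.35526.
Unpooled SE = √(p̂₁(1−p̂₁)/n₁ + p̂₂(1−p̂₂)/n₂) = √(0.000874126 + 0.000542930) = 0.037644.
The 98% critical value is z* = 2.326. Margin = 2.326·0.037644 = 0.08756.
Interval: -0.35526 ± 0.08756 → (-0.4428, -0.2677).

(-0.4428, -0.2677)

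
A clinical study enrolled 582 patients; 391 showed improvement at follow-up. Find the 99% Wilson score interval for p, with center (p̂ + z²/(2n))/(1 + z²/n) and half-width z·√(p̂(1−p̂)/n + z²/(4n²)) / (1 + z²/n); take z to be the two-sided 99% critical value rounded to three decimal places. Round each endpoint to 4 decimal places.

(0.6200, 0.7198)

p̂ = 391/582 = 0.67182; z = 2.576, so z² = 6.635776.
1 + z²/n = 1.011402.
Adjusted center: (0.67182 + z²/(2n))/1.011402 = 0.66988.
Radicand: p̂(1−p̂)/n + z²/(4n²) = 0.000378827 + 0.000004898 = 0.000383725.
Half-width = 2.576·√0.000383725/1.011402 = 0.04989.
Interval: 0.66988 ± 0.04989 → (0.6200, 0.7198).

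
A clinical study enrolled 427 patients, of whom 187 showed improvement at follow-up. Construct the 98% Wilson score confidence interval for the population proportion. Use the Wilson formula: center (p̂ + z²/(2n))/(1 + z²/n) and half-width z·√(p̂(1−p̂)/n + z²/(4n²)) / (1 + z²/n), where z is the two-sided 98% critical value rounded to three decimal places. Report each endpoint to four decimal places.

Here p̂ = 187/427 = 0.43794 and z = 2.326 (z² = 5.410276).
Denominator 1 + z²/n = 1 + 5.410276/427 = 1.012670.
Center = (0.43794 + 0.006335)/1.012670 = 0.43872.
Radicand: p̂(1−p̂)/n + z²/(4n²) = 0.000576460 + 0.000007418 = 0.000583878.
Half-width = z·√(radicand)/denom = 2.326·0.024164/1.012670 = 0.05550.
CI: 0.43872 ± 0.05550 = (0.3832, 0.4942).

(0.3832, 0.4942)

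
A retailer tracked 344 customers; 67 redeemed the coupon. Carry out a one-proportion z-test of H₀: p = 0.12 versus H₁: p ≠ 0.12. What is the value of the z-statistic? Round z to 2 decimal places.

z = 4.27

The sample proportion is 67/344 = 0.19477.
SE₀ = √(0.12·0.88/344) = 0.017521.
Test statistic: z = 0.07477/0.017521 = 4.27.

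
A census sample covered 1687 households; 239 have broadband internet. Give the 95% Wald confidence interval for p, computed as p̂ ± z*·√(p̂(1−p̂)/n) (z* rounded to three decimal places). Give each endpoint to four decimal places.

(0.1250, 0.1583)

With x = 239 successes in n = 1687, p̂ = 0.14167.
SE = √(p̂(1−p̂)/n) = √(0.121601/1687) = 0.008490.
For 95% confidence, z* = 1.960.
Margin of error: 1.960 × 0.008490 = 0.01664.
So the interval runs from 0.1250 to 0.1583.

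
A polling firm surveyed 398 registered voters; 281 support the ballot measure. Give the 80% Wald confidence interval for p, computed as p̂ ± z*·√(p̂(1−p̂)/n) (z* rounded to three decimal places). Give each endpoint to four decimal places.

p̂ = 281/398 = 0.70603.
Standard error of p̂: √(0.207552/398) = √0.000521486 = 0.022836.
z* = 1.282 at the 80% level.
Margin = 1.282·0.022836 = 0.02928.
CI: 0.70603 ± 0.02928 = (0.6768, 0.7353).

(0.6768, 0.7353)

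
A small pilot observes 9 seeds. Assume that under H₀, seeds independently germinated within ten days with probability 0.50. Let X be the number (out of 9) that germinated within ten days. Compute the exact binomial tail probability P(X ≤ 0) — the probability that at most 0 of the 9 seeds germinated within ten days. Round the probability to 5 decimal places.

P = 0.00195

X ~ Binomial(n=9, p=0.50).
P(X ≤ 0) = C(9,0)·0.50^0·0.50^9.
= 0.001953 = 0.00195.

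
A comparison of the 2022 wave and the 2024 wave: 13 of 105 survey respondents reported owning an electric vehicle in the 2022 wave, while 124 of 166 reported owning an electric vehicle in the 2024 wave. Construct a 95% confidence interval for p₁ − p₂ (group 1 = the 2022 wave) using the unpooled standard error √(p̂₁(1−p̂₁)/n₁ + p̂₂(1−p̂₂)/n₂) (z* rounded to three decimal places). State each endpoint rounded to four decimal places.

(-0.7145, -0.5318)

p̂₁ = 13/105 = 0.12381, p̂₂ = 124/166 = 0.74699; p̂₁ − p̂₂ = -0.62318.
Unpooled SE = √(p̂₁(1−p̂₁)/n₁ + p̂₂(1−p̂₂)/n₂) = √(0.001033150 + 0.001138536) = 0.046601.
The 95% critical value is z* = 1.960. Margin of error = 0.09134.
CI: -0.62318 ± 0.09134 = (-0.7145, -0.5318).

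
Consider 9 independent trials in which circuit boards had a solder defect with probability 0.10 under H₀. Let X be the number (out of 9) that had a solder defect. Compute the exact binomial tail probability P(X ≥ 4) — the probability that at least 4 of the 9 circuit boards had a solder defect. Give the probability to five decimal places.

X is binomial with n = 9 and p = 0.10.
P(X ≥ 4) = Σ_{j=4}^{9} C(9,j)·0.10^j·0.90^{9−j}.
= 0.007440 + 0.000827 + 0.000061 + 0.000003 + 0.000000 + 0.000000 = 0.00833.

P = 0.00833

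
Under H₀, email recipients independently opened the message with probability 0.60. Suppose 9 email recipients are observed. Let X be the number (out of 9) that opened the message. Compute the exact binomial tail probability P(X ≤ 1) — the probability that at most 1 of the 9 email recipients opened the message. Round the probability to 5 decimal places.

X is binomial with n = 9 and p = 0.60.
P(X ≤ 1) = C(9,0)·0.60^0·0.40^9 + C(9,1)·0.60^1·0.40^8.
= 0.000262 + 0.003539 = 0.00380.

P = 0.00380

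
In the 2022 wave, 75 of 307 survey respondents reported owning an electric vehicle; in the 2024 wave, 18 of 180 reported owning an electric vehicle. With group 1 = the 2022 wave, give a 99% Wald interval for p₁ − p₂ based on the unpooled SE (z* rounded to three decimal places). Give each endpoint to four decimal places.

(0.0588, 0.2298)

p̂₁ = 75/307 = 0.24430, p̂₂ = 18/180 = 0.10000; p̂₁ − p̂₂ = 0.14430.
Unpooled SE = √(p̂₁(1−p̂₁)/n₁ + p̂₂(1−p̂₂)/n₂) = √(0.000601359 + 0.000500000) = 0.033187.
For 99% confidence, z* = 2.576. Margin = 2.576·0.033187 = 0.08549.
CI: 0.14430 ± 0.08549 = (0.0588, 0.2298).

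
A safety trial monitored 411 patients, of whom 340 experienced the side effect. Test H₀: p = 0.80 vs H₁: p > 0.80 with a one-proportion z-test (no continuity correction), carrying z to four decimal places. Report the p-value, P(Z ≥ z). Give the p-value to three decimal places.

Sample proportion p̂ = 340/411 = 0.82725.
SE₀ = √(0.80·0.20/411) = 0.019731.
z = (p̂ − p₀)/SE = (340/411 − 0.80)/0.019731 ≈ 1.3811.
p-value = P(Z ≥ z) with z = 1.3811 → 0.084.

p-value = 0.084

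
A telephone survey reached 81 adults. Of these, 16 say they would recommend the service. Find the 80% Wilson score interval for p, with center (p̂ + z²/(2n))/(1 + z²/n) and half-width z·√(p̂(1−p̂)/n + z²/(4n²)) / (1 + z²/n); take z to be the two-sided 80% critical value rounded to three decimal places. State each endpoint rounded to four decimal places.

Here p̂ = 16/81 = 0.19753 and z = 1.282 (z² = 1.643524).
1 + z²/n = 1.020290.
Adjusted center: (0.19753 + z²/(2n))/1.020290 = 0.20355.
Radicand: p̂(1−p̂)/n + z²/(4n²) = 0.001956943 + 0.000062625 = 0.002019568.
Half-width = z·√(radicand)/denom = 1.282·0.044940/1.020290 = 0.05647.
Interval: 0.20355 ± 0.05647 → (0.1471, 0.2600).

(0.1471, 0.2600)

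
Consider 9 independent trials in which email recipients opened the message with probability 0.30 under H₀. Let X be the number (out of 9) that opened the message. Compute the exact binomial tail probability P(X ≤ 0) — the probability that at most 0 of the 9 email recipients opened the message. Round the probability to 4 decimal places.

P = 0.0404

X ~ Binomial(n=9, p=0.30).
P(X ≤ 0) = C(9,0)·0.30^0·0.70^9.
= 0.040354 = 0.0404.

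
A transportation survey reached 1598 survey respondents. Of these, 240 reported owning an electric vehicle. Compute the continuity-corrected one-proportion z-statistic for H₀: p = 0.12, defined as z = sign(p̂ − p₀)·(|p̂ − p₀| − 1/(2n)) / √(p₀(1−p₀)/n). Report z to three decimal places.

z = 3.675

p̂ = 240/1598 = 0.15019. p̂ − p₀ = 0.030188.
1/(2n) = 0.000313.
Corrected numerator: |0.030188| − 0.000313 = 0.029875.
SE₀ = √(0.12·0.88/1598) = 0.008129.
z = +0.029875/0.008129 = 3.675.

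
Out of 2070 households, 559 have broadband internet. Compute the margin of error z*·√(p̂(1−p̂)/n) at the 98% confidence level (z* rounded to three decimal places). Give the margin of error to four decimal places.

ME = 0.0227

Sample proportion p̂ = 559/2070 = 0.27005.
SE(p̂) = √(0.27005·0.72995/2070) = 0.009758.
z* = 2.326 at the 98% level.
So ME = 0.0227.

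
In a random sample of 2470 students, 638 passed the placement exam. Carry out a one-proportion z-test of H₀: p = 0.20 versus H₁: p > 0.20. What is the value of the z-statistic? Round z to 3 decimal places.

z = 7.244

p̂ = 638/2470 = 0.25830.
SE₀ = √(0.20·0.80/2470) = 0.008048.
Test statistic: z = 0.05830/0.008048 = 7.244.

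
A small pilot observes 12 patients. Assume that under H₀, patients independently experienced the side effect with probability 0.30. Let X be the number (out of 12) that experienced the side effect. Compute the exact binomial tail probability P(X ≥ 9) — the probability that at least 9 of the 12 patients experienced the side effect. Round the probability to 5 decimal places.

X ~ Binomial(n=12, p=0.30).
P(X ≥ 9) = C(12,9)·0.30^9·0.70^3 + C(12,10)·0.30^10·0.70^2 + C(12,11)·0.30^11·0.70^1 + C(12,12)·0.30^12·0.70^0.
= 0.001485 + 0.000191 + 0.000015 + 0.000001 = 0.00169.

P = 0.00169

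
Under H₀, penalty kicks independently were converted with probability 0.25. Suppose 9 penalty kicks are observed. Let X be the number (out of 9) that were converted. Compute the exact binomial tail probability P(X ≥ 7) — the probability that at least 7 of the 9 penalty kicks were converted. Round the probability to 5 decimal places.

P = 0.00134

X ~ Binomial(n=9, p=0.25).
P(X ≥ 7) = C(9,7)·0.25^7·0.75^2 + C(9,8)·0.25^8·0.75^1 + C(9,9)·0.25^9·0.75^0.
= 0.001236 + 0.000103 + 0.000004 = 0.00134.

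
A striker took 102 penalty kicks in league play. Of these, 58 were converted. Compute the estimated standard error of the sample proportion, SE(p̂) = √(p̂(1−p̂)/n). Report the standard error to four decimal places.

The sample proportion is 58/102 = 0.56863.
p̂(1−p̂) = 0.245290.
SE = √(0.245290/102) = √0.002404804 = 0.0490.

SE = 0.0490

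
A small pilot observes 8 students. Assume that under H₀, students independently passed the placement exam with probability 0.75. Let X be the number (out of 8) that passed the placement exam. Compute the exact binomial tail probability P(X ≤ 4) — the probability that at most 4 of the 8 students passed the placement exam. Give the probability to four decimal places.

P = 0.1138

X ~ Binomial(n=8, p=0.75).
P(X ≤ 4) = Σ_{j=0}^{4} C(8,j)·0.75^j·0.25^{8−j}.
= 0.000015 + 0.000366 + 0.003845 + 0.023071 + 0.086517 = 0.1138.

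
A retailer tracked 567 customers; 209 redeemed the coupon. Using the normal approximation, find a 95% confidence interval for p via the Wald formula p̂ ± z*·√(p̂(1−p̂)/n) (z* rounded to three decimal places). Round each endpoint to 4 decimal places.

p̂ = 209/567 = 0.36861.
Standard error of p̂: √(0.232736/567) = √0.000410469 = 0.020260.
z* = 1.960 at the 95% level.
Margin of error: 1.960 × 0.020260 = 0.03971.
CI: 0.36861 ± 0.03971 = (0.3289, 0.4083).

(0.3289, 0.4083)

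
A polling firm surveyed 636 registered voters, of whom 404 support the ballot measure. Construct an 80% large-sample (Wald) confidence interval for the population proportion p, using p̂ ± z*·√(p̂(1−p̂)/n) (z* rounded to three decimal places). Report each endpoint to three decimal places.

The sample proportion is 404/636 = 0.63522.
Standard error of p̂: √(0.231716/636) = √0.000364333 = 0.019087.
The 80% critical value is z* = 1.282.
Margin of error: 1.282 × 0.019087 = 0.02447.
Interval: 0.63522 ± 0.02447 → (0.611, 0.660).

(0.611, 0.660)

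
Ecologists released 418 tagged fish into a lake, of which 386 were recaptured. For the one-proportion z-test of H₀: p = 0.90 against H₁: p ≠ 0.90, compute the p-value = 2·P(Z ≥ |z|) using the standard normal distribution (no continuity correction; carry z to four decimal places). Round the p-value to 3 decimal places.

With x = 386 successes in n = 418, p̂ = 0.92344.
Under H₀, SE = √(p₀(1−p₀)/n) = √(0.90·0.10/418) = √0.000215311 = 0.014673.
Test statistic (full precision, shown to 4 dp): z = (386/418 − 0.90)/SE₀ ≈ 1.5978.
p-value = 2·P(Z ≥ |z|) with z = 1.5978 → 0.110.

p-value = 0.110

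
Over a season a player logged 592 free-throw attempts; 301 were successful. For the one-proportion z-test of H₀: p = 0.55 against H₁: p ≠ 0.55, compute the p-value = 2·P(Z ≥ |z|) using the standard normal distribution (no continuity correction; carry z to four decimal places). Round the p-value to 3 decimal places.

p-value = 0.042

p̂ = 301/592 = 0.50845.
SE₀ = √(0.55·0.45/592) = 0.020447.
Test statistic (full precision, shown to 4 dp): z = (301/592 − 0.55)/SE₀ ≈ -2.0323.
From the standard normal, 2·P(Z ≥ |z|) = 0.042.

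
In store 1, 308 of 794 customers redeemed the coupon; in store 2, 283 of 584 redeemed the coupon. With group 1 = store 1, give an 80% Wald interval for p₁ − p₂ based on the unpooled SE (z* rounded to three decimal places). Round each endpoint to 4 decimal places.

p̂₁ = 0.38791, p̂₂ = 0.48459, so the observed difference is -0.09668.
Unpooled SE = √(p̂₁(1−p̂₁)/n₁ + p̂₂(1−p̂₂)/n₂) = √(0.000299037 + 0.000427676) = 0.026958.
The 80% critical value is z* = 1.282. Margin = 1.282·0.026958 = 0.03456.
So the interval runs from -0.1312 to -0.0621.

(-0.1312, -0.0621)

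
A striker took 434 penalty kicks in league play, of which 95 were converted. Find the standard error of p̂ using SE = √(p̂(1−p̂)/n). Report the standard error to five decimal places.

With x = 95 successes in n = 434, p̂ = 0.21889.
p̂(1−p̂) = 0.21889·0.78111 = 0.170977.
Dividing by n and taking the root: √0.000393956 = 0.01985.

SE = 0.01985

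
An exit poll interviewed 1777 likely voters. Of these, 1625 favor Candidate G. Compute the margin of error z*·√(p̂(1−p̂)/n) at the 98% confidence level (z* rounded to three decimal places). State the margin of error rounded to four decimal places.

With x = 1625 successes in n = 1777, p̂ = 0.91446.
SE = √(p̂(1−p̂)/n) = √(0.078221/1777) = 0.006635.
The 98% critical value is z* = 2.326.
Margin of error = z*·SE = 2.326 × 0.006635 = 0.0154.

ME = 0.0154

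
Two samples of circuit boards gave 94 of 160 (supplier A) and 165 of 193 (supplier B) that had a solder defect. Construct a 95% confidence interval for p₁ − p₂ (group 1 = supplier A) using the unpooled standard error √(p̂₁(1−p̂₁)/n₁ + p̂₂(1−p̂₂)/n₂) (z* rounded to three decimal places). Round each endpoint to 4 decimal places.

(-0.3585, -0.1764)

p̂₁ = 94/160 = 0.58750, p̂₂ = 165/193 = 0.85492; p̂₁ − p̂₂ = -0.26742.
SE = √(0.001514648 + 0.000642643) = √0.002157291 = 0.046447.
For 95% confidence, z* = 1.960. Margin of error = 0.09104.
So the interval runs from -0.3585 to -0.1764.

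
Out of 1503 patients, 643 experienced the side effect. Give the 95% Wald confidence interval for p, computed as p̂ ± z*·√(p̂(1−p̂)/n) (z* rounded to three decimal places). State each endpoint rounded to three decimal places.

(0.403, 0.453)

p̂ = 643/1503 = 0.42781.
Standard error of p̂: √(0.244789/1503) = √0.000162867 = 0.012762.
z* = 1.960 at the 95% level.
Margin of error: 1.960 × 0.012762 = 0.02501.
So the interval runs from 0.403 to 0.453.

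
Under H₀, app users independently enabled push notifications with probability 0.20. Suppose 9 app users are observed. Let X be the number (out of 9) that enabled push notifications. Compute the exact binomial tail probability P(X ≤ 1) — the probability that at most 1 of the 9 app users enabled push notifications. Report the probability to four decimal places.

X is binomial with n = 9 and p = 0.20.
P(X ≤ 1) = C(9,0)·0.20^0·0.80^9 + C(9,1)·0.20^1·0.80^8.
= 0.134218 + 0.301990 = 0.4362.

P = 0.4362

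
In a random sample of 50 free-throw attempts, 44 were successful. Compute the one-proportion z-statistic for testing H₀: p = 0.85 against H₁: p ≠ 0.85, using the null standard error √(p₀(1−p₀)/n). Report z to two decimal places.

z = 0.59

The sample proportion is 44/50 = 0.88000.
Null standard error: √(0.85·0.15/50) = √0.002550000 = 0.050498.
z = (p̂ − p₀)/SE = (0.88000 − 0.85)/0.050498 = 0.59.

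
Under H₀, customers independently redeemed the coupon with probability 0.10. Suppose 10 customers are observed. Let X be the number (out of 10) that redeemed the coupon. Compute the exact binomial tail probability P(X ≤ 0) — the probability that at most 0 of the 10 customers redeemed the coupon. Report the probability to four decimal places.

P = 0.3487

X is binomial with n = 10 and p = 0.10.
P(X ≤ 0) = C(10,0)·0.10^0·0.90^10.
= 0.348678 = 0.3487.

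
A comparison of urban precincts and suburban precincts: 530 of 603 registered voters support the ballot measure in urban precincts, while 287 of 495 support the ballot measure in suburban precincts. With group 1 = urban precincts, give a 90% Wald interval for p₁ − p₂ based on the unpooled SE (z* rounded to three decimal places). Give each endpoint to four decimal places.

p̂₁ = 530/603 = 0.87894, p̂₂ = 287/495 = 0.57980; p̂₁ − p̂₂ = 0.29914.
Unpooled SE = √(p̂₁(1−p̂₁)/n₁ + p̂₂(1−p̂₂)/n₂) = √(0.000176460 + 0.000492186) = 0.025858.
z* = 1.645 at the 90% level. Margin = 1.645·0.025858 = 0.04254.
CI: 0.29914 ± 0.04254 = (0.2566, 0.3417).

(0.2566, 0.3417)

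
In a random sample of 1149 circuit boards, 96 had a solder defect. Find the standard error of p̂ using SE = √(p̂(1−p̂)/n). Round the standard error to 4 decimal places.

Sample proportion p̂ = 96/1149 = 0.08355.
p̂(1−p̂) = 0.076569.
SE = √(0.076569/1149) = √0.000066640 = 0.0082.

SE = 0.0082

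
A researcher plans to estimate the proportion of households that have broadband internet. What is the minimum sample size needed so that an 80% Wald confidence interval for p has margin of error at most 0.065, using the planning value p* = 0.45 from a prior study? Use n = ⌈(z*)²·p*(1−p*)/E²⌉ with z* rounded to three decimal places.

n = 97

z* = 1.282 at the 80% level.
p*(1−p*) = 0.45·0.55 = 0.2475.
Required n before rounding: 1.643524 × 0.2475 / 0.065² = 96.277.
Rounding up, n = 97.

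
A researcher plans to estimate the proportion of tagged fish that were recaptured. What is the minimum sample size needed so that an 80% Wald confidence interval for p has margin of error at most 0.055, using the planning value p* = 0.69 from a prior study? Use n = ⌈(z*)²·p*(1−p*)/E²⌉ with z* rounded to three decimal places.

For 80% confidence, z* = 1.282.
p*(1−p*) = 0.69·0.31 = 0.2139.
(z*)²·p*(1−p*)/E² = 1.643524·0.2139/0.003025 = 116.215.
Rounding up, n = 117.

n = 117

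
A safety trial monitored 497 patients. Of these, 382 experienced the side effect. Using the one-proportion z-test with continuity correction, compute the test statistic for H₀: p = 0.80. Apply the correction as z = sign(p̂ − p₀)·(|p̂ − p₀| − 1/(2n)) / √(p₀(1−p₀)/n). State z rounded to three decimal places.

The sample proportion is 382/497 = 0.76861. p̂ − p₀ = -0.031388.
1/(2n) = 0.001006.
Corrected numerator: |-0.031388| − 0.001006 = 0.030382.
SE₀ = √(0.80·0.20/497) = 0.017942.
z = −0.030382/0.017942 = -1.693.

z = -1.693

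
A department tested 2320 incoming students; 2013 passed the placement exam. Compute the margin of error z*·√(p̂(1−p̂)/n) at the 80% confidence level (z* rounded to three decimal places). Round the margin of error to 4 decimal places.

The sample proportion is 2013/2320 = 0.86767.
SE = √(p̂(1−p̂)/n) = √(0.114817/2320) = 0.007035.
z* = 1.282 at the 80% level.
ME = 1.282·0.007035 = 0.0090.

ME = 0.0090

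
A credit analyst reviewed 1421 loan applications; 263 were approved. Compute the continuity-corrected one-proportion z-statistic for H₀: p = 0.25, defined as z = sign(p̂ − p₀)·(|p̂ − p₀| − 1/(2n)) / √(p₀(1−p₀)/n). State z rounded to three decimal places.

z = -5.621

Sample proportion p̂ = 263/1421 = 0.18508. p̂ − p₀ = -0.064919.
1/(2n) = 0.000352.
Corrected numerator: |-0.064919| − 0.000352 = 0.064567.
Under H₀, SE = √(p₀(1−p₀)/n) = √(0.25·0.75/1421) = √0.000131949 = 0.011487.
z = (−)0.064567/0.011487 = -5.621.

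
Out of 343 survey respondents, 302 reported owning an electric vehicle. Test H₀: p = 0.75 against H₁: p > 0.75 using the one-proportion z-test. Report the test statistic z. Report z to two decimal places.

With x = 302 successes in n = 343, p̂ = 0.88047.
SE₀ = √(0.75·0.25/343) = 0.023380.
z = (p̂ − p₀)/SE = (0.88047 − 0.75)/0.023380 = 5.58.

z = 5.58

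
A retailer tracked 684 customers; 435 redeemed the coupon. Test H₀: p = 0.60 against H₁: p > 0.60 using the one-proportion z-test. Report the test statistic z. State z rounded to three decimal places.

p̂ = 435/684 = 0.63596.
SE₀ = √(0.60·0.40/684) = 0.018732.
z = (p̂ − p₀)/SE = (0.63596 − 0.60)/0.018732 = 1.920.

z = 1.920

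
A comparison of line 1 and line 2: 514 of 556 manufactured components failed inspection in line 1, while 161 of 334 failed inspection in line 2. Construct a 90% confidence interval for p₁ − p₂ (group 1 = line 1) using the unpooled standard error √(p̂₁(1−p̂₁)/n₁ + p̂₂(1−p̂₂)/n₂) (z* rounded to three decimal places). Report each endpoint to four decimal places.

(0.3938, 0.4910)

p̂₁ = 514/556 = 0.92446, p̂₂ = 161/334 = 0.48204; p̂₁ − p̂₂ = 0.44242.
Unpooled SE = √(p̂₁(1−p̂₁)/n₁ + p̂₂(1−p̂₂)/n₂) = √(0.000125600 + 0.000747537) = 0.029549.
The 90% critical value is z* = 1.645. Margin = 1.645·0.029549 = 0.04861.
CI: 0.44242 ± 0.04861 = (0.3938, 0.4910).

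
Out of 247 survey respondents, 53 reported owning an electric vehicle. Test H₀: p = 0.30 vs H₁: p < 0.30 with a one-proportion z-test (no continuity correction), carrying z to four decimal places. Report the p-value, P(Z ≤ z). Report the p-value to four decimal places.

The sample proportion is 53/247 = 0.21457.
SE₀ = √(0.30·0.70/247) = 0.029158.
z = (p̂ − p₀)/SE = (53/247 − 0.30)/0.029158 ≈ -2.9297.
From the standard normal, P(Z ≤ z) = 0.0017.

p-value = 0.0017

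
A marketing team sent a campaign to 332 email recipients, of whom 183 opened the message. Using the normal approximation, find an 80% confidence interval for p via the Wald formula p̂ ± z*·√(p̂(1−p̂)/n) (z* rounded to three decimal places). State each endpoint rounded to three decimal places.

The sample proportion is 183/332 = 0.55120.
SE(p̂) = √(0.55120·0.44880/332) = 0.027297.
For 80% confidence, z* = 1.282.
Margin of error: 1.282 × 0.027297 = 0.03499.
So the interval runs from 0.516 to 0.586.

(0.516, 0.586)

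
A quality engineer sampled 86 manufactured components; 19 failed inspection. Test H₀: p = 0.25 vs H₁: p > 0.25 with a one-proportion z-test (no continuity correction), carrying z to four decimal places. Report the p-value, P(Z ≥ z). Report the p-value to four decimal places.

p̂ = 19/86 = 0.22093.
SE₀ = √(0.25·0.75/86) = 0.046693.
z = (p̂ − p₀)/SE = (19/86 − 0.25)/0.046693 ≈ -0.6226.
p-value = P(Z ≥ z) with z = -0.6226 → 0.7332.

p-value = 0.7332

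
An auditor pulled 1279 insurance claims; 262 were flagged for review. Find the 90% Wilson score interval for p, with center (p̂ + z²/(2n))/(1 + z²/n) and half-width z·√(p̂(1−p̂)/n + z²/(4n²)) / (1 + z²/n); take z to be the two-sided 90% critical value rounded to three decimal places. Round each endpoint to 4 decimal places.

p̂ = 262/1279 = 0.20485; z = 1.645, so z² = 2.706025.
1 + z²/n = 1.002116.
Center = (0.20485 + 0.001058)/1.002116 = 0.20547.
Radicand: p̂(1−p̂)/n + z²/(4n²) = 0.000127353 + 0.000000414 = 0.000127767.
Half-width = z·√(radicand)/denom = 1.645·0.011303/1.002116 = 0.01855.
Interval: 0.20547 ± 0.01855 → (0.1869, 0.2240).

(0.1869, 0.2240)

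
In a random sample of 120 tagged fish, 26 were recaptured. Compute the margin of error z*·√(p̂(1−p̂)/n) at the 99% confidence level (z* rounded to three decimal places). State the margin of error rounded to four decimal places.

ME = 0.0969

Sample proportion p̂ = 26/120 = 0.21667.
SE(p̂) = √(0.21667·0.78333/120) = 0.037608.
The 99% critical value is z* = 2.576.
Margin of error = z*·SE = 2.576 × 0.037608 = 0.0969.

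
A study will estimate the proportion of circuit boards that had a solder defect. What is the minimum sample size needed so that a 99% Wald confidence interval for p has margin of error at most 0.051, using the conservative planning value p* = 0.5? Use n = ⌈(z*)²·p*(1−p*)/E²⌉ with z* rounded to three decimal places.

z* = 2.576 at the 99% level.
p*(1−p*) = 0.2500.
Required n before rounding: 6.635776 × 0.2500 / 0.051² = 637.810.
Rounding up, n = 638.

n = 638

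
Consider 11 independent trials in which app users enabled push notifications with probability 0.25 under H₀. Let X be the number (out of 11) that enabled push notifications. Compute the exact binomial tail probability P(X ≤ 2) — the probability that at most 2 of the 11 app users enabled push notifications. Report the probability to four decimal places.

P = 0.4552

X ~ Binomial(n=11, p=0.25).
P(X ≤ 2) = C(11,0)·0.25^0·0.75^11 + C(11,1)·0.25^1·0.75^10 + C(11,2)·0.25^2·0.75^9.
= 0.042235 + 0.154862 + 0.258104 = 0.4552.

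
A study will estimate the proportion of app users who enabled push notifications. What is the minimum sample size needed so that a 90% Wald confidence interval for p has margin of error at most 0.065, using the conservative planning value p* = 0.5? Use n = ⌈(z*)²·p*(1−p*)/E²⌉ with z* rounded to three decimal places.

n = 161

The 90% critical value is z* = 1.645.
p*(1−p*) = 0.50·0.50 = 0.2500.
(z*)²·p*(1−p*)/E² = 2.706025·0.2500/0.004225 = 160.120.
Rounding up, n = 161.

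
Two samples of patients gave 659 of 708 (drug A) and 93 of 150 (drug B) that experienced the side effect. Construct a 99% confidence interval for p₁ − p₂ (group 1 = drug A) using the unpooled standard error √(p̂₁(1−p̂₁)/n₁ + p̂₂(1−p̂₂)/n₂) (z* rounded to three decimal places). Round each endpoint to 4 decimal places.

(0.2058, 0.4158)

p̂₁ = 0.93079, p̂₂ = 0.62000, so the observed difference is 0.31079.
Unpooled SE = √(p̂₁(1−p̂₁)/n₁ + p̂₂(1−p̂₂)/n₂) = √(0.000090987 + 0.001570667) = 0.040763.
z* = 2.576 at the 99% level. Margin of error = 0.10501.
So the interval runs from 0.2058 to 0.4158.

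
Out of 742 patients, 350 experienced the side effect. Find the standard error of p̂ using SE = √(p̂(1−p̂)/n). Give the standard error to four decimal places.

SE = 0.0183

Sample proportion p̂ = 350/742 = 0.47170.
p̂(1−p̂) = 0.249199.
Dividing by n and taking the root: √0.000335848 = 0.0183.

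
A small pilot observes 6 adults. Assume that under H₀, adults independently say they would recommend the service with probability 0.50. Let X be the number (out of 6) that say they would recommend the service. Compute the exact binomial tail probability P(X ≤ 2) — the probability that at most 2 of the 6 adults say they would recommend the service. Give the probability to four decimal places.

P = 0.3438

X ~ Binomial(n=6, p=0.50).
P(X ≤ 2) = C(6,0)·0.50^0·0.50^6 + C(6,1)·0.50^1·0.50^5 + C(6,2)·0.50^2·0.50^4.
= 0.015625 + 0.093750 + 0.234375 = 0.3438.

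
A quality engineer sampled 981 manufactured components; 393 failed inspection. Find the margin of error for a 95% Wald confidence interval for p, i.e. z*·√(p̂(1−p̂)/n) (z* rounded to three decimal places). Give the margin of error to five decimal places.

ME = 0.03066

With x = 393 successes in n = 981, p̂ = 0.40061.
SE = √(p̂(1−p̂)/n) = √(0.240122/981) = 0.015645.
For 95% confidence, z* = 1.960.
ME = 1.960·0.015645 = 0.03066.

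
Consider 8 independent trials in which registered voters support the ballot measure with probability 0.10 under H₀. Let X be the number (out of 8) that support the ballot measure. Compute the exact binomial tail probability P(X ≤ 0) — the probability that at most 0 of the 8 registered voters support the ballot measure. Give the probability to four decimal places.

X is binomial with n = 8 and p = 0.10.
P(X ≤ 0) = C(8,0)·0.10^0·0.90^8.
= 0.430467 = 0.4305.

P = 0.4305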